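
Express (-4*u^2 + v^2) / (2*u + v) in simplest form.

-4*u^2 + v^2 factors as -(2*u - v)*(2*u + v).

-2*u + v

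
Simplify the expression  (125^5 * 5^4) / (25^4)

125^5 = 5^15; 5^4 = 5^4; 25^4 = 5^8
Combine exponents: 5^11

5^11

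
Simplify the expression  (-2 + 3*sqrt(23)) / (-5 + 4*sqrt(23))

(sqrt(23) + 38)/49

Multiply numerator and denominator by -4*sqrt(23) - 5.
Denominator becomes -343; numerator becomes -266 - 7*sqrt(23).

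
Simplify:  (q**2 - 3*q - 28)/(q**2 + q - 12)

(q - 7)/(q - 3)

Factor: q**2 - 3*q - 28 = (q + 4)*(q - 7);  q**2 + q - 12 = (q - 3)*(q + 4)
Cancel the common factor (q + 4).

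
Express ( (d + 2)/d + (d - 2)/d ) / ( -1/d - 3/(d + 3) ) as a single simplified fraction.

Numerator: (d + 2)/d + (d - 2)/d = 2
Denominator: -1/d - 3/(d + 3) = (-4*d - 3)/(d^2 + 3*d)
Divide: (2) · ((d^2 + 3*d)/(-4*d - 3)) = (-2*d^2 - 6*d)/(4*d + 3)

(-2*d^2 - 6*d)/(4*d + 3)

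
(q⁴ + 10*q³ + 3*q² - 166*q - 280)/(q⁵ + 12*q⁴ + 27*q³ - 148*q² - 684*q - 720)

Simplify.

(q + 7)/(q² + 9*q + 18)

Factor: q⁴ + 10*q³ + 3*q² - 166*q - 280 = (q + 2)·(q + 5)·(q + 7)·(q - 4);  q⁵ + 12*q⁴ + 27*q³ - 148*q² - 684*q - 720 = (q + 2)·(q + 6)·(q + 5)·(q + 3)·(q - 4)
Cancel the common factors (q + 2), (q + 5), (q - 4).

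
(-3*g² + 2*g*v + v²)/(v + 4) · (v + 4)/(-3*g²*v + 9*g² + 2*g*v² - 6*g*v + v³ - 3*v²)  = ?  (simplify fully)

1/(v - 3)

Factor: -3*g² + 2*g*v + v² = (-g + v)·(3*g + v);  -3*g²*v + 9*g² + 2*g*v² - 6*g*v + v³ - 3*v² = (v - 3)·(-g + v)·(3*g + v)
Cancel the common factors (3*g + v), (v + 4), (-g + v).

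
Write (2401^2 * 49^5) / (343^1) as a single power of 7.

7^15

2401^2 = 7^8; 49^5 = 7^10; 343^1 = 7^3
Combine exponents: 7^15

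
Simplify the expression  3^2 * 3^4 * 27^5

3^21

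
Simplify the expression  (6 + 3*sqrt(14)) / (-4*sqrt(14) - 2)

(-78 - 9*sqrt(14))/110

Multiply numerator and denominator by -2 + 4*sqrt(14).
Denominator becomes -220; numerator becomes 18*sqrt(14) + 156.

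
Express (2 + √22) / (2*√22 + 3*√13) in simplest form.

Multiply numerator and denominator by -3*√13 + 2*√22.
Denominator becomes -29; numerator becomes -3*√286 - 6*√13 + 4*√22 + 44.

(-44 - 4*√22 + 6*√13 + 3*√286)/29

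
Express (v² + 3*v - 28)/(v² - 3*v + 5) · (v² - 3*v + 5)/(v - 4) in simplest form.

v + 7

Factor: v² + 3*v - 28 = (v + 7)·(v - 4)
Cancel the common factors (v² - 3*v + 5), (v - 4).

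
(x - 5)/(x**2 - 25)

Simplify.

Factor: x**2 - 25 = (x - 5)*(x + 5)
Cancel the common factor (x - 5).

1/(x + 5)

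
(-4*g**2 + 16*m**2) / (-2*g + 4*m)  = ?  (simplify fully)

-4*g**2 + 16*m**2 factors as -4*(g - 2*m)*(g + 2*m).

2*g + 4*m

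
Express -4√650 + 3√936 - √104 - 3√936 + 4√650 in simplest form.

4√650 = 20*√26; 3√936 = 18*√26; √104 = 2*√26; 3√936 = 18*√26; 4√650 = 20*√26
Combine: (-20 + 18 - 2 - 18 + 20)·√26 = -2*√26

-2*√26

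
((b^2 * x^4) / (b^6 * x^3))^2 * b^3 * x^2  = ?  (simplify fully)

Inside the bracket: (b^-4) * x^1
Raise to the power 2: (b^-8) * x^2
Multiply by b^3 * x^2: add exponents.

x^4/b^5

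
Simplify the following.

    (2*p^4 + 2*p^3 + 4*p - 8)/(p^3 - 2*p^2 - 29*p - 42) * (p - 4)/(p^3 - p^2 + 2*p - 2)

Factor: 2*p^4 + 2*p^3 + 4*p - 8 = 2*(p - 1)*(p^2 + 2)*(p + 2);  p^3 - 2*p^2 - 29*p - 42 = (p + 3)*(p - 7)*(p + 2);  p^3 - p^2 + 2*p - 2 = (p^2 + 2)*(p - 1)
Cancel the common factors (p^2 + 2), (p + 2), (p - 1).

(2*p - 8)/(p^2 - 4*p - 21)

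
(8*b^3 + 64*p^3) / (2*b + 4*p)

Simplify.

Apply the sum-of-cubes factorisation and cancel (2*b + 4*p).

4*b^2 - 8*b*p + 16*p^2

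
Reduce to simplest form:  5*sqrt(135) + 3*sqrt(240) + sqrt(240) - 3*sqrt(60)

25*sqrt(15)

5*sqrt(135) = 15*sqrt(15); 3*sqrt(240) = 12*sqrt(15); sqrt(240) = 4*sqrt(15); 3*sqrt(60) = 6*sqrt(15)
Combine: (15 + 12 + 4 - 6)·sqrt(15) = 25*sqrt(15)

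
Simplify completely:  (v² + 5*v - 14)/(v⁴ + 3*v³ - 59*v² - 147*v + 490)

Factor: v² + 5*v - 14 = (v - 2)·(v + 7);  v⁴ + 3*v³ - 59*v² - 147*v + 490 = (v - 7)·(v + 5)·(v - 2)·(v + 7)
Cancel the common factors (v + 7), (v - 2).

1/(v² - 2*v - 35)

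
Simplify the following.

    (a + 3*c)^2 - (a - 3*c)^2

Write as f(a,(3*c)) - f(a,-(3*c)) and expand.

12*a*c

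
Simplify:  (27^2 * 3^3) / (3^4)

3^5

27^2 = 3^6; 3^3 = 3^3; 3^4 = 3^4
Combine exponents: 3^5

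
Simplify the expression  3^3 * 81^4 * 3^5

3^3 = 3^3; 81^4 = 3^16; 3^5 = 3^5
Combine exponents: 3^24

3^24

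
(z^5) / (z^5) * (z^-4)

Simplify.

z^(-4)

Quotient: 1
Multiply by (z^-4): add exponents.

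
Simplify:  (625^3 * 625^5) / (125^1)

625^3 = 5^12; 625^5 = 5^20; 125^1 = 5^3
Combine exponents: 5^29

5^29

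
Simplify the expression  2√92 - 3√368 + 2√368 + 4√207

12*√23

2√92 = 4*√23; 3√368 = 12*√23; 2√368 = 8*√23; 4√207 = 12*√23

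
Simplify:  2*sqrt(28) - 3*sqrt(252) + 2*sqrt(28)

2*sqrt(28) = 4*sqrt(7); 3*sqrt(252) = 18*sqrt(7); 2*sqrt(28) = 4*sqrt(7)
Combine: (4 - 18 + 4)·sqrt(7) = -10*sqrt(7)

-10*sqrt(7)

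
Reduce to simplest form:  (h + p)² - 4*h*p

(h - p)²

Expand the square and combine the 4*h*p term.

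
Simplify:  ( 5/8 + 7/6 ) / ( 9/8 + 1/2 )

43/39

Numerator: 5/8 + 7/6 = 43/24
Denominator: 9/8 + 1/2 = 13/8
Divide: (43/24) · (8/13) = 43/39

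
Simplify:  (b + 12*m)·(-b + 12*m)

Product of conjugates: (P+Q)(P-Q) = P^2 - Q^2.

-b² + 144*m²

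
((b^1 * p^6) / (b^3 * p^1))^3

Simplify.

p^15/b^6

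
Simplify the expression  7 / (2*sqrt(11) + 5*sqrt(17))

Multiply numerator and denominator by -5*sqrt(17) + 2*sqrt(11).
Denominator becomes -381; numerator becomes -35*sqrt(17) + 14*sqrt(11).

(-14*sqrt(11) + 35*sqrt(17))/381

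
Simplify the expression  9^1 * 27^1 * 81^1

9^1 = 3^2; 27^1 = 3^3; 81^1 = 3^4
Combine exponents: 3^9

3^9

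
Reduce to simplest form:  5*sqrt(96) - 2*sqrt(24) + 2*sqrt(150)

26*sqrt(6)

5*sqrt(96) = 20*sqrt(6); 2*sqrt(24) = 4*sqrt(6); 2*sqrt(150) = 10*sqrt(6)
Combine: (20 - 4 + 10)·sqrt(6) = 26*sqrt(6)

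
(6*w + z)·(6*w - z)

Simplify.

36*w² - z²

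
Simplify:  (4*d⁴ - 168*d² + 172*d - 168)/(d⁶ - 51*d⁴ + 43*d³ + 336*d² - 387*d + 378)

Factor: 4*d⁴ - 168*d² + 172*d - 168 = 4·(d² - d + 1)·(d - 6)·(d + 7);  d⁶ - 51*d⁴ + 43*d³ + 336*d² - 387*d + 378 = (d + 3)·(d² - d + 1)·(d - 3)·(d - 6)·(d + 7)
Cancel the common factors (d² - d + 1), (d + 7), (d - 6).

4/(d² - 9)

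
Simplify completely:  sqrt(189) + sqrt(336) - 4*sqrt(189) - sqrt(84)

-7*sqrt(21)

sqrt(189) = 3*sqrt(21); sqrt(336) = 4*sqrt(21); 4*sqrt(189) = 12*sqrt(21); sqrt(84) = 2*sqrt(21)
Combine: (3 + 4 - 12 - 2)·sqrt(21) = -7*sqrt(21)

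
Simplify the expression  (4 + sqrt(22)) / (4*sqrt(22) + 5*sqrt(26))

Multiply numerator and denominator by -5*sqrt(26) + 4*sqrt(22).
Denominator becomes -298; numerator becomes -10*sqrt(143) - 20*sqrt(26) + 16*sqrt(22) + 88.

(-44 - 8*sqrt(22) + 10*sqrt(26) + 5*sqrt(143))/149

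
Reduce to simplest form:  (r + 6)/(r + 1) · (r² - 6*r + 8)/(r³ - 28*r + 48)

Factor: r² - 6*r + 8 = (r - 2)·(r - 4);  r³ - 28*r + 48 = (r + 6)·(r - 2)·(r - 4)
Cancel the common factors (r - 4), (r + 6), (r - 2).

1/(r + 1)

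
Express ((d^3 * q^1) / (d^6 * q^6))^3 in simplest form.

Inside the bracket: (d^-3) * (q^-5)
Raise to the power 3: (d^-9) * (q^-15)

1/(d^9*q^15)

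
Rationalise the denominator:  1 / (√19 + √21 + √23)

(-2*√9177 + 17*√23 + 21*√21 + 25*√19)/1307

Group as (√19 + √21) + √23; multiply by (√19 + √21) - √23, then rationalise the remaining surd.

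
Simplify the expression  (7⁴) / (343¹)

7^1

7⁴ = 7^4; 343¹ = 7^3
Combine exponents: 7^1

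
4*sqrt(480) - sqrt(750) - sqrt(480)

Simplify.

7*sqrt(30)

4*sqrt(480) = 16*sqrt(30); sqrt(750) = 5*sqrt(30); sqrt(480) = 4*sqrt(30)
Combine: (16 - 5 - 4)·sqrt(30) = 7*sqrt(30)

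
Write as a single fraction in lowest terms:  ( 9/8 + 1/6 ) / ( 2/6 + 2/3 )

Numerator: 9/8 + 1/6 = 31/24
Denominator: 2/6 + 2/3 = 1
Divide: (31/24) · (1) = 31/24

31/24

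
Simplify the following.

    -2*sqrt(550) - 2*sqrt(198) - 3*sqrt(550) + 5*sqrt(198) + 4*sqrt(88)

-8*sqrt(22)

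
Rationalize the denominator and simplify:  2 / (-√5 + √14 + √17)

(-13*√5 + √17 + 4*√14 + √1190)/69

Group as (√14 + √17) - √5; multiply by (√14 + √17) + √5, then rationalise the remaining surd.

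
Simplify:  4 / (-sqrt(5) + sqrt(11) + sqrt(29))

Group as (sqrt(11) + sqrt(29)) - sqrt(5); multiply by (sqrt(11) + sqrt(29)) + sqrt(5), then rationalise the remaining surd.

(-140*sqrt(5) - 52*sqrt(29) + 92*sqrt(11) + 8*sqrt(1595))/51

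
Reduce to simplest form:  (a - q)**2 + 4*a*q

Expanding gives a**2 + 2*a*q + q**2, a perfect square.

(a + q)**2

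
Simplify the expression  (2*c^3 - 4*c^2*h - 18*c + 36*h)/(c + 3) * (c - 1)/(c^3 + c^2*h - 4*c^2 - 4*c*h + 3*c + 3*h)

Factor: 2*c^3 - 4*c^2*h - 18*c + 36*h = 2*(c - 2*h)*(c - 3)*(c + 3);  c^3 + c^2*h - 4*c^2 - 4*c*h + 3*c + 3*h = (c - 1)*(c + h)*(c - 3)
Cancel the common factors (c - 3), (c + 3), (c - 1).

(2*c - 4*h)/(c + h)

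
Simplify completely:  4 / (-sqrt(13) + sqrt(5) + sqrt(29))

Group as (sqrt(5) + sqrt(29)) - sqrt(13); multiply by (sqrt(5) + sqrt(29)) + sqrt(13), then rationalise the remaining surd.

(-84*sqrt(13) - 44*sqrt(29) + 148*sqrt(5) + 8*sqrt(1885))/139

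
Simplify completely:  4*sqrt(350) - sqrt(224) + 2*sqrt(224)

24*sqrt(14)

4*sqrt(350) = 20*sqrt(14); sqrt(224) = 4*sqrt(14); 2*sqrt(224) = 8*sqrt(14)
Combine: (20 - 4 + 8)·sqrt(14) = 24*sqrt(14)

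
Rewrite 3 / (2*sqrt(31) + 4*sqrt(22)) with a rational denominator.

(-sqrt(31) + 2*sqrt(22))/38

Multiply numerator and denominator by -2*sqrt(31) + 4*sqrt(22).
Denominator becomes 228; numerator becomes -6*sqrt(31) + 12*sqrt(22).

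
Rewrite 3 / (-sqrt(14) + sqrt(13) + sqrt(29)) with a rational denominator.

Group as (sqrt(13) + sqrt(29)) - sqrt(14); multiply by (sqrt(13) + sqrt(29)) + sqrt(14), then rationalise the remaining surd.

(-42*sqrt(14) - 3*sqrt(29) + 45*sqrt(13) + 3*sqrt(5278))/362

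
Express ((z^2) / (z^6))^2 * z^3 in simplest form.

Inside the bracket: (z^-4)
Raise to the power 2: (z^-8)
Multiply by z^3: add exponents.

z^(-5)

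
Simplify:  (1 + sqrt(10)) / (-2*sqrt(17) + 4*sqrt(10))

(sqrt(17) + 2*sqrt(10) + sqrt(170) + 20)/46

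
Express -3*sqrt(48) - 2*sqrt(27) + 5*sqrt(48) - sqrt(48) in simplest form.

-2*sqrt(3)

3*sqrt(48) = 12*sqrt(3); 2*sqrt(27) = 6*sqrt(3); 5*sqrt(48) = 20*sqrt(3); sqrt(48) = 4*sqrt(3)
Combine: (-12 - 6 + 20 - 4)·sqrt(3) = -2*sqrt(3)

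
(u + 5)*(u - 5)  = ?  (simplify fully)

(u)^2 - (5)^2 = u^2 - 25.

u^2 - 25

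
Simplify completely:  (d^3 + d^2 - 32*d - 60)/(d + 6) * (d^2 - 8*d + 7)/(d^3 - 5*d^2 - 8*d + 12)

(d^2 - 2*d - 35)/(d + 6)

Factor: d^3 + d^2 - 32*d - 60 = (d + 5)*(d + 2)*(d - 6);  d^2 - 8*d + 7 = (d - 1)*(d - 7);  d^3 - 5*d^2 - 8*d + 12 = (d + 2)*(d - 1)*(d - 6)
Cancel the common factors (d + 2), (d - 6), (d - 1).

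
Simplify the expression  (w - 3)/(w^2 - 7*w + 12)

Factor: w^2 - 7*w + 12 = (w - 3)*(w - 4)
Cancel the common factor (w - 3).

1/(w - 4)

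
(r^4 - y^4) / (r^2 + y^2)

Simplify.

r^2 - y^2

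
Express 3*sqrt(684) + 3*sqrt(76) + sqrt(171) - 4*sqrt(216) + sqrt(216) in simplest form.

3*sqrt(684) = 18*sqrt(19); 3*sqrt(76) = 6*sqrt(19); sqrt(171) = 3*sqrt(19); 4*sqrt(216) = 24*sqrt(6); sqrt(216) = 6*sqrt(6)

-18*sqrt(6) + 27*sqrt(19)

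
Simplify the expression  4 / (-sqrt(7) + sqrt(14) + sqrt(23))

(-30*sqrt(7) - 2*sqrt(23) + 16*sqrt(14) + 14*sqrt(46))/97

Group as (sqrt(14) + sqrt(23)) - sqrt(7); multiply by (sqrt(14) + sqrt(23)) + sqrt(7), then rationalise the remaining surd.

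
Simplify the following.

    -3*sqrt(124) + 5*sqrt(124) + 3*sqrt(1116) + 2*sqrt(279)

3*sqrt(124) = 6*sqrt(31); 5*sqrt(124) = 10*sqrt(31); 3*sqrt(1116) = 18*sqrt(31); 2*sqrt(279) = 6*sqrt(31)

28*sqrt(31)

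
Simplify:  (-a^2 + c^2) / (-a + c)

a + c

-a^2 + c^2 factors as -(a - c)*(a + c).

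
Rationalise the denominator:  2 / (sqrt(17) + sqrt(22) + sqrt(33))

Group as (sqrt(17) + sqrt(22)) + sqrt(33); multiply by (sqrt(17) + sqrt(22)) - sqrt(33), then rationalise the remaining surd.

(-11*sqrt(102) + 3*sqrt(33) + 14*sqrt(22) + 19*sqrt(17))/365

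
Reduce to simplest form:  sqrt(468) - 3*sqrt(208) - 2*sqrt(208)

sqrt(468) = 6*sqrt(13); 3*sqrt(208) = 12*sqrt(13); 2*sqrt(208) = 8*sqrt(13)
Combine: (6 - 12 - 8)·sqrt(13) = -14*sqrt(13)

-14*sqrt(13)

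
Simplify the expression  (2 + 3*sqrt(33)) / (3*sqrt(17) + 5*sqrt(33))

Multiply numerator and denominator by -3*sqrt(17) + 5*sqrt(33).
Denominator becomes 672; numerator becomes -9*sqrt(561) - 6*sqrt(17) + 10*sqrt(33) + 495.

(-9*sqrt(561) - 6*sqrt(17) + 10*sqrt(33) + 495)/672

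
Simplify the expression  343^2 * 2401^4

343^2 = 7^6; 2401^4 = 7^16
Combine exponents: 7^22

7^22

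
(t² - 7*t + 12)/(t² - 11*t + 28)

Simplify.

(t - 3)/(t - 7)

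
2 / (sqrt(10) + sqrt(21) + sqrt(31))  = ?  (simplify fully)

Group as (sqrt(10) + sqrt(21)) + sqrt(31); multiply by (sqrt(10) + sqrt(21)) - sqrt(31), then rationalise the remaining surd.

(-sqrt(6510) + 10*sqrt(21) + 21*sqrt(10))/210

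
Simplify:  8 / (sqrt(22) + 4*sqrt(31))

(-4*sqrt(22) + 16*sqrt(31))/237

Multiply numerator and denominator by -sqrt(22) + 4*sqrt(31).
Denominator becomes 474; numerator becomes -8*sqrt(22) + 32*sqrt(31).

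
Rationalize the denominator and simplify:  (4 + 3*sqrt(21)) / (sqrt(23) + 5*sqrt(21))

Multiply numerator and denominator by -sqrt(23) + 5*sqrt(21).
Denominator becomes 502; numerator becomes -3*sqrt(483) - 4*sqrt(23) + 20*sqrt(21) + 315.

(-3*sqrt(483) - 4*sqrt(23) + 20*sqrt(21) + 315)/502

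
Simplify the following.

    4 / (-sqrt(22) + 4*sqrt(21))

(2*sqrt(22) + 8*sqrt(21))/157

Multiply numerator and denominator by sqrt(22) + 4*sqrt(21).
Denominator becomes 314; numerator becomes 4*sqrt(22) + 16*sqrt(21).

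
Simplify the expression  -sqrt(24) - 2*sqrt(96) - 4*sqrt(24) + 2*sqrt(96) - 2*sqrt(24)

-14*sqrt(6)

sqrt(24) = 2*sqrt(6); 2*sqrt(96) = 8*sqrt(6); 4*sqrt(24) = 8*sqrt(6); 2*sqrt(96) = 8*sqrt(6); 2*sqrt(24) = 4*sqrt(6)
Combine: (-2 - 8 - 8 + 8 - 4)·sqrt(6) = -14*sqrt(6)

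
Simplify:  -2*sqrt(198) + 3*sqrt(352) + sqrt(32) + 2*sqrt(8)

8*sqrt(2) + 6*sqrt(22)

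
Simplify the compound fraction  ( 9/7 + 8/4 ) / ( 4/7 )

Numerator: 9/7 + 8/4 = 23/7
Denominator: 4/7 = 4/7
Divide: (23/7) · (7/4) = 23/4

23/4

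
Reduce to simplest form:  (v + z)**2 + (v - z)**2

2*v**2 + 2*z**2

Only the even-power cross terms survive.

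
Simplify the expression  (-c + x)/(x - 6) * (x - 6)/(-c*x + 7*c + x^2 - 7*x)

1/(x - 7)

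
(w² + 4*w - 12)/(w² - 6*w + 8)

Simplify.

(w + 6)/(w - 4)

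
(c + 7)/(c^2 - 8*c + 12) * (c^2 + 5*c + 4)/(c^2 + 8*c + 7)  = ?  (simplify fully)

(c + 4)/(c^2 - 8*c + 12)

Factor: c^2 - 8*c + 12 = (c - 2)*(c - 6);  c^2 + 5*c + 4 = (c + 4)*(c + 1);  c^2 + 8*c + 7 = (c + 1)*(c + 7)
Cancel the common factors (c + 7), (c + 1).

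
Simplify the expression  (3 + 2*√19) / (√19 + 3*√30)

(-38 - 3*√19 + 9*√30 + 6*√570)/251

Multiply numerator and denominator by -3*√30 + √19.
Denominator becomes -251; numerator becomes -6*√570 - 9*√30 + 3*√19 + 38.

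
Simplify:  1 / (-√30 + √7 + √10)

Group as (√7 + √10) - √30; multiply by (√7 + √10) + √30, then rationalise the remaining surd.

(13*√30 + 27*√10 + 33*√7 + 20*√21)/111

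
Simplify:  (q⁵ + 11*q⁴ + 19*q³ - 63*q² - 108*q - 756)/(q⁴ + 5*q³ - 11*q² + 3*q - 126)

q + 6

Factor: q⁵ + 11*q⁴ + 19*q³ - 63*q² - 108*q - 756 = (q² + q + 6)·(q - 3)·(q + 6)·(q + 7);  q⁴ + 5*q³ - 11*q² + 3*q - 126 = (q + 7)·(q² + q + 6)·(q - 3)
Cancel the common factors (q² + q + 6), (q - 3), (q + 7).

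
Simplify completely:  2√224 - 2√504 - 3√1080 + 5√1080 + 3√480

-4*√14 + 24*√30

2√224 = 8*√14; 2√504 = 12*√14; 3√1080 = 18*√30; 5√1080 = 30*√30; 3√480 = 12*√30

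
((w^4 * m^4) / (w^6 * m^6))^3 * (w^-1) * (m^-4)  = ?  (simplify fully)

Inside the bracket: (w^-2) * (m^-2)
Raise to the power 3: (w^-6) * (m^-6)
Multiply by (w^-1) * (m^-4): add exponents.

1/(m^10*w^7)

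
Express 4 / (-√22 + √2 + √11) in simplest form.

(36*√22 + 52*√11 + 124*√2 + 176)/7

Group as (√2 + √11) - √22; multiply by (√2 + √11) + √22, then rationalise the remaining surd.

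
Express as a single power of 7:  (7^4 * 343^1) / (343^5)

7^(-8)

7^4 = 7^4; 343^1 = 7^3; 343^5 = 7^15
Combine exponents: 7^(-8)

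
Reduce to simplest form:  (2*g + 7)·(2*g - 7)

4*g² - 49

(2*g)^2 - (7)^2 = 4*g² - 49.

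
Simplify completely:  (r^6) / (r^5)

r

Quotient: r^1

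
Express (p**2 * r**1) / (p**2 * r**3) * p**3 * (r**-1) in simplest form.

Quotient: (r**-2)
Multiply by p**3 * (r**-1): add exponents.

p**3/r**3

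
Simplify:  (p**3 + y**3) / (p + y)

p**2 - p*y + y**2

Factor as (a+b)(a**2-ab+b**2) with a=y, b=p.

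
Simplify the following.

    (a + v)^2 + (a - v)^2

Only the even-power cross terms survive.

2*a^2 + 2*v^2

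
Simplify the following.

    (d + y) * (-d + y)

(y+d)(y-d) = -d^2 + y^2.

-d^2 + y^2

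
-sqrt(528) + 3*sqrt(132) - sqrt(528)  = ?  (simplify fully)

sqrt(528) = 4*sqrt(33); 3*sqrt(132) = 6*sqrt(33); sqrt(528) = 4*sqrt(33)
Combine: (-4 + 6 - 4)·sqrt(33) = -2*sqrt(33)

-2*sqrt(33)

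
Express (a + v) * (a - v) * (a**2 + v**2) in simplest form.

(a+v)(a-v) = a**2 - v**2; continue pairing.

a**4 - v**4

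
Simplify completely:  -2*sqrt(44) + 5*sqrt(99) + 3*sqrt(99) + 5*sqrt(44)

2*sqrt(44) = 4*sqrt(11); 5*sqrt(99) = 15*sqrt(11); 3*sqrt(99) = 9*sqrt(11); 5*sqrt(44) = 10*sqrt(11)
Combine: (-4 + 15 + 9 + 10)·sqrt(11) = 30*sqrt(11)

30*sqrt(11)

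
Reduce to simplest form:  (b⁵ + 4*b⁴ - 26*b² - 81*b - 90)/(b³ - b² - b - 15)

b² + 5*b + 6

Factor: b⁵ + 4*b⁴ - 26*b² - 81*b - 90 = (b - 3)·(b² + 2*b + 5)·(b + 3)·(b + 2);  b³ - b² - b - 15 = (b² + 2*b + 5)·(b - 3)
Cancel the common factors (b² + 2*b + 5), (b - 3).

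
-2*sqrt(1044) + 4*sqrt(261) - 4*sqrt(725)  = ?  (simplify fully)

2*sqrt(1044) = 12*sqrt(29); 4*sqrt(261) = 12*sqrt(29); 4*sqrt(725) = 20*sqrt(29)
Combine: (-12 + 12 - 20)·sqrt(29) = -20*sqrt(29)

-20*sqrt(29)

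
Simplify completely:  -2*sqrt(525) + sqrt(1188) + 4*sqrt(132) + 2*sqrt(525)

14*sqrt(33)

2*sqrt(525) = 10*sqrt(21); sqrt(1188) = 6*sqrt(33); 4*sqrt(132) = 8*sqrt(33); 2*sqrt(525) = 10*sqrt(21)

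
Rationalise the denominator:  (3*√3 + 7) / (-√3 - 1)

Multiply numerator and denominator by -1 + √3.
Denominator becomes -2; numerator becomes 2 + 4*√3.

-2*√3 - 1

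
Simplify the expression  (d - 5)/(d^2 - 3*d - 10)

1/(d + 2)

Factor: d^2 - 3*d - 10 = (d + 2)*(d - 5)
Cancel the common factor (d - 5).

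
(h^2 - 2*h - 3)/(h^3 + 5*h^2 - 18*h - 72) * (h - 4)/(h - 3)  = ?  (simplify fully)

(h + 1)/(h^2 + 9*h + 18)

Factor: h^2 - 2*h - 3 = (h - 3)*(h + 1);  h^3 + 5*h^2 - 18*h - 72 = (h - 4)*(h + 6)*(h + 3)
Cancel the common factors (h - 4), (h - 3).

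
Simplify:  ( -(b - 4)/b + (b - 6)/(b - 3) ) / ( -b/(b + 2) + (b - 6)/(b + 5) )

Numerator: -(b - 4)/b + (b - 6)/(b - 3) = (b - 12)/(b^2 - 3*b)
Denominator: -b/(b + 2) + (b - 6)/(b + 5) = (-9*b - 12)/(b^2 + 7*b + 10)
Divide: ((b - 12)/(b^2 - 3*b)) · ((b^2 + 7*b + 10)/(-9*b - 12)) = (-b^3 + 5*b^2 + 74*b + 120)/(9*b^3 - 15*b^2 - 36*b)

(-b^3 + 5*b^2 + 74*b + 120)/(9*b^3 - 15*b^2 - 36*b)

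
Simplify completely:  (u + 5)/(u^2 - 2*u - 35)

1/(u - 7)

Factor: u^2 - 2*u - 35 = (u - 7)*(u + 5)
Cancel the common factor (u + 5).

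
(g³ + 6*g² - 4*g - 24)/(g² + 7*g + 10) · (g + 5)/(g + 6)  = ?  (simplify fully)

g - 2

Factor: g³ + 6*g² - 4*g - 24 = (g + 2)·(g - 2)·(g + 6);  g² + 7*g + 10 = (g + 2)·(g + 5)
Cancel the common factors (g + 5), (g + 2), (g + 6).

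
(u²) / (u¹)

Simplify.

u

Quotient: u¹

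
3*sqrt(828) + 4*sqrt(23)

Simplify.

3*sqrt(828) = 18*sqrt(23); 4*sqrt(23) = 4*sqrt(23)
Combine: (18 + 4)·sqrt(23) = 22*sqrt(23)

22*sqrt(23)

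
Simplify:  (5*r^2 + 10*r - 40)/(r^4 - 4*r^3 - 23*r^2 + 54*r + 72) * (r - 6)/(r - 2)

Factor: 5*r^2 + 10*r - 40 = 5*(r + 4)*(r - 2);  r^4 - 4*r^3 - 23*r^2 + 54*r + 72 = (r + 4)*(r - 3)*(r + 1)*(r - 6)
Cancel the common factors (r + 4), (r - 2), (r - 6).

5/(r^2 - 2*r - 3)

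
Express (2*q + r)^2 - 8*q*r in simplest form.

(2*q - r)^2

After expansion: 4*q^2 - 4*q*r + r^2 — a perfect-square trinomial.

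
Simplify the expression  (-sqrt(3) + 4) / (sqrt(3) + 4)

(-sqrt(3) + 4)^2/13

Multiply numerator and denominator by -sqrt(3) + 4.
Denominator becomes 13; numerator becomes -8*sqrt(3) + 19.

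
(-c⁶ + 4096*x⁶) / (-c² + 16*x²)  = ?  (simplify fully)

-c⁶ + 4096*x⁶ factors as (-c + 4*x)*(c + 4*x)*(c² - 4*c*x + 16*x²)*(c² + 4*c*x + 16*x²).

c⁴ + 16*c²*x² + 256*x⁴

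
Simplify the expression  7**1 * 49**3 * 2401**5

7**27

7**1 = 7**1; 49**3 = 7**6; 2401**5 = 7**20
Combine exponents: 7**27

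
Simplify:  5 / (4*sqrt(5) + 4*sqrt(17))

Multiply numerator and denominator by -4*sqrt(5) + 4*sqrt(17).
Denominator becomes 192; numerator becomes -20*sqrt(5) + 20*sqrt(17).

(-5*sqrt(5) + 5*sqrt(17))/48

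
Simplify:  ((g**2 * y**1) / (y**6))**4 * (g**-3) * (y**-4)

g**5/y**24

Inside the bracket: g**2 * (y**-5)
Raise to the power 4: g**8 * (y**-20)
Multiply by (g**-3) * (y**-4): add exponents.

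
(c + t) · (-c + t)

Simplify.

Telescope via difference of squares: (t+c)(t-c) = -c² + t².

-c² + t²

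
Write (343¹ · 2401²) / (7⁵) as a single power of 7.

343¹ = 7^3; 2401² = 7^8; 7⁵ = 7^5
Combine exponents: 7^6

7^6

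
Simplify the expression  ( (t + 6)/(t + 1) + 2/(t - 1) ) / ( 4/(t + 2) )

(t^3 + 9*t^2 + 10*t - 8)/(4*t^2 - 4)

Numerator: (t + 6)/(t + 1) + 2/(t - 1) = (t^2 + 7*t - 4)/(t^2 - 1)
Denominator: 4/(t + 2) = 4/(t + 2)
Divide: ((t^2 + 7*t - 4)/(t^2 - 1)) · (t/4 + 1/2) = (t^3 + 9*t^2 + 10*t - 8)/(4*t^2 - 4)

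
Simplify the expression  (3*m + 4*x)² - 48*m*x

Expand the square and combine the 48*m*x term.

(3*m - 4*x)²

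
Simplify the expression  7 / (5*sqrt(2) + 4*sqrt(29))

(-35*sqrt(2) + 28*sqrt(29))/414

Multiply numerator and denominator by -4*sqrt(29) + 5*sqrt(2).
Denominator becomes -414; numerator becomes -28*sqrt(29) + 35*sqrt(2).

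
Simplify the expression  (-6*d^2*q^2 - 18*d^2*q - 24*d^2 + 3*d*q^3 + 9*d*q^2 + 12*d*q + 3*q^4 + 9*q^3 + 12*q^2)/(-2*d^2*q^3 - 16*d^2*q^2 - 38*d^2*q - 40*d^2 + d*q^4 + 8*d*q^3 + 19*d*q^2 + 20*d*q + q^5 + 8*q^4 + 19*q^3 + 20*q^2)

Factor: -6*d^2*q^2 - 18*d^2*q - 24*d^2 + 3*d*q^3 + 9*d*q^2 + 12*d*q + 3*q^4 + 9*q^3 + 12*q^2 = 3*(-d + q)*(q^2 + 3*q + 4)*(2*d + q);  -2*d^2*q^3 - 16*d^2*q^2 - 38*d^2*q - 40*d^2 + d*q^4 + 8*d*q^3 + 19*d*q^2 + 20*d*q + q^5 + 8*q^4 + 19*q^3 + 20*q^2 = (2*d + q)*(q + 5)*(q^2 + 3*q + 4)*(-d + q)
Cancel the common factors (q^2 + 3*q + 4), (-d + q), (2*d + q).

3/(q + 5)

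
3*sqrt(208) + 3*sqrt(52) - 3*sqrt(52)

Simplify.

12*sqrt(13)

3*sqrt(208) = 12*sqrt(13); 3*sqrt(52) = 6*sqrt(13); 3*sqrt(52) = 6*sqrt(13)
Combine: (12 + 6 - 6)·sqrt(13) = 12*sqrt(13)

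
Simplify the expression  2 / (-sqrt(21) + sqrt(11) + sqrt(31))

Group as (sqrt(11) + sqrt(31)) - sqrt(21); multiply by (sqrt(11) + sqrt(31)) + sqrt(21), then rationalise the remaining surd.

(-42*sqrt(21) + 2*sqrt(31) + 82*sqrt(11) + 4*sqrt(7161))/923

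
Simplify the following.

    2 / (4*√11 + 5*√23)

(-8*√11 + 10*√23)/399

Multiply numerator and denominator by -4*√11 + 5*√23.
Denominator becomes 399; numerator becomes -8*√11 + 10*√23.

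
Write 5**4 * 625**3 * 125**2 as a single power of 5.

5**22

5**4 = 5**4; 625**3 = 5**12; 125**2 = 5**6
Combine exponents: 5**22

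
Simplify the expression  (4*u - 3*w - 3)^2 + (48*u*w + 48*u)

(4*u + 3*w + 3)^2

After expansion: 16*u^2 + 24*u*w + 24*u + 9*w^2 + 18*w + 9 — a perfect-square trinomial.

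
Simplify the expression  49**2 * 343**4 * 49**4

49**2 = 7**4; 343**4 = 7**12; 49**4 = 7**8
Combine exponents: 7**24

7**24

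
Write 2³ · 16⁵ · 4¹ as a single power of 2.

2³ = 2^3; 16⁵ = 2^20; 4¹ = 2^2
Combine exponents: 2^25

2^25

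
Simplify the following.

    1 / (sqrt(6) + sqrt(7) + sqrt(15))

Group as (sqrt(6) + sqrt(15)) + sqrt(7); multiply by (sqrt(6) + sqrt(15)) - sqrt(7), then rationalise the remaining surd.

(-3*sqrt(70) - sqrt(15) + 7*sqrt(7) + 8*sqrt(6))/82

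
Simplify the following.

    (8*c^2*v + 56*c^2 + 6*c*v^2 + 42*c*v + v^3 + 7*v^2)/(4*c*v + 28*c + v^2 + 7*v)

2*c + v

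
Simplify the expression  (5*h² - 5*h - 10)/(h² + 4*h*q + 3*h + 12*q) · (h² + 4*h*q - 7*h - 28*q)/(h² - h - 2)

Factor: 5*h² - 5*h - 10 = 5·(h - 2)·(h + 1);  h² + 4*h*q + 3*h + 12*q = (h + 3)·(h + 4*q);  h² + 4*h*q - 7*h - 28*q = (h - 7)·(h + 4*q);  h² - h - 2 = (h + 1)·(h - 2)
Cancel the common factors (h - 2), (h + 4*q), (h + 1).

(5*h - 35)/(h + 3)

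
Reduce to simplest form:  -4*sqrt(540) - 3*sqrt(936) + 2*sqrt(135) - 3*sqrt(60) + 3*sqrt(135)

-18*sqrt(26) - 15*sqrt(15)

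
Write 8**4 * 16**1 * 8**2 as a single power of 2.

2**22

8**4 = 2**12; 16**1 = 2**4; 8**2 = 2**6
Combine exponents: 2**22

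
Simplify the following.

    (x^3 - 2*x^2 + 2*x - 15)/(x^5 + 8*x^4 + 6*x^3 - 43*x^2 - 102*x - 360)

Factor: x^3 - 2*x^2 + 2*x - 15 = (x^2 + x + 5)*(x - 3);  x^5 + 8*x^4 + 6*x^3 - 43*x^2 - 102*x - 360 = (x^2 + x + 5)*(x + 6)*(x + 4)*(x - 3)
Cancel the common factors (x^2 + x + 5), (x - 3).

1/(x^2 + 10*x + 24)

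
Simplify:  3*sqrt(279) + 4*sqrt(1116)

3*sqrt(279) = 9*sqrt(31); 4*sqrt(1116) = 24*sqrt(31)
Combine: (9 + 24)·sqrt(31) = 33*sqrt(31)

33*sqrt(31)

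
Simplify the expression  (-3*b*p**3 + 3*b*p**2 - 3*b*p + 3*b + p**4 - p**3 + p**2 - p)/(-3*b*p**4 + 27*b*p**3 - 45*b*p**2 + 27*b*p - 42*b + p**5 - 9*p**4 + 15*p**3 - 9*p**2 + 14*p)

Factor: -3*b*p**3 + 3*b*p**2 - 3*b*p + 3*b + p**4 - p**3 + p**2 - p = (p**2 + 1)*(p - 1)*(-3*b + p);  -3*b*p**4 + 27*b*p**3 - 45*b*p**2 + 27*b*p - 42*b + p**5 - 9*p**4 + 15*p**3 - 9*p**2 + 14*p = (p - 2)*(p**2 + 1)*(-3*b + p)*(p - 7)
Cancel the common factors (p**2 + 1), (-3*b + p).

(p - 1)/(p**2 - 9*p + 14)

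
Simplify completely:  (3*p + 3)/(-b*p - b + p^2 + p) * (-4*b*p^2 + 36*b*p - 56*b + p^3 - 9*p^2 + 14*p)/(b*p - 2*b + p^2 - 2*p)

Factor: 3*p + 3 = 3*(p + 1);  -b*p - b + p^2 + p = (-b + p)*(p + 1);  -4*b*p^2 + 36*b*p - 56*b + p^3 - 9*p^2 + 14*p = (p - 2)*(-4*b + p)*(p - 7);  b*p - 2*b + p^2 - 2*p = (p - 2)*(b + p)
Cancel the common factors (p - 2), (p + 1).

(-12*b*p + 84*b + 3*p^2 - 21*p)/(-b^2 + p^2)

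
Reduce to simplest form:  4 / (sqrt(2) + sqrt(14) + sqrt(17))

Group as (sqrt(14) + sqrt(17)) + sqrt(2); multiply by (sqrt(14) + sqrt(17)) - sqrt(2), then rationalise the remaining surd.

(-16*sqrt(119) - 4*sqrt(17) + 20*sqrt(14) + 116*sqrt(2))/111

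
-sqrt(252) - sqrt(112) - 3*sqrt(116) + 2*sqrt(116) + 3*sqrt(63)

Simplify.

-2*sqrt(29) - sqrt(7)

sqrt(252) = 6*sqrt(7); sqrt(112) = 4*sqrt(7); 3*sqrt(116) = 6*sqrt(29); 2*sqrt(116) = 4*sqrt(29); 3*sqrt(63) = 9*sqrt(7)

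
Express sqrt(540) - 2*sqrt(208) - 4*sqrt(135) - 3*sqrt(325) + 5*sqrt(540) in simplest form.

sqrt(540) = 6*sqrt(15); 2*sqrt(208) = 8*sqrt(13); 4*sqrt(135) = 12*sqrt(15); 3*sqrt(325) = 15*sqrt(13); 5*sqrt(540) = 30*sqrt(15)

-23*sqrt(13) + 24*sqrt(15)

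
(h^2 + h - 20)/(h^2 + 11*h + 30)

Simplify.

(h - 4)/(h + 6)

Factor: h^2 + h - 20 = (h - 4)*(h + 5);  h^2 + 11*h + 30 = (h + 6)*(h + 5)
Cancel the common factor (h + 5).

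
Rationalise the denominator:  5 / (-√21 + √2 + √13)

(15*√21 + 25*√13 + 80*√2 + 5*√546)/34

Group as (√2 + √13) - √21; multiply by (√2 + √13) + √21, then rationalise the remaining surd.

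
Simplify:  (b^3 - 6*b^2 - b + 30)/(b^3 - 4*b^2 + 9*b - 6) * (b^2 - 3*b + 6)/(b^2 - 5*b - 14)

(b^2 - 8*b + 15)/(b^2 - 8*b + 7)

Factor: b^3 - 6*b^2 - b + 30 = (b - 5)*(b + 2)*(b - 3);  b^3 - 4*b^2 + 9*b - 6 = (b^2 - 3*b + 6)*(b - 1);  b^2 - 5*b - 14 = (b + 2)*(b - 7)
Cancel the common factors (b^2 - 3*b + 6), (b + 2).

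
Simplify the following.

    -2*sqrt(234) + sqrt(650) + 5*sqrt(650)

2*sqrt(234) = 6*sqrt(26); sqrt(650) = 5*sqrt(26); 5*sqrt(650) = 25*sqrt(26)
Combine: (-6 + 5 + 25)·sqrt(26) = 24*sqrt(26)

24*sqrt(26)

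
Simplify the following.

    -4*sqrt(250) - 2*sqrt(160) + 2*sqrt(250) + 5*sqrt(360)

4*sqrt(250) = 20*sqrt(10); 2*sqrt(160) = 8*sqrt(10); 2*sqrt(250) = 10*sqrt(10); 5*sqrt(360) = 30*sqrt(10)
Combine: (-20 - 8 + 10 + 30)·sqrt(10) = 12*sqrt(10)

12*sqrt(10)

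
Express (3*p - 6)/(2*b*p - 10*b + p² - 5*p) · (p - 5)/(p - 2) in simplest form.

Factor: 3*p - 6 = 3·(p - 2);  2*b*p - 10*b + p² - 5*p = (p - 5)·(2*b + p)
Cancel the common factors (p - 2), (p - 5).

3/(2*b + p)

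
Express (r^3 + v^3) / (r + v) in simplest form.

r^2 - r*v + v^2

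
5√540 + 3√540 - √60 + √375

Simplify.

5√540 = 30*√15; 3√540 = 18*√15; √60 = 2*√15; √375 = 5*√15
Combine: (30 + 18 - 2 + 5)·√15 = 51*√15

51*√15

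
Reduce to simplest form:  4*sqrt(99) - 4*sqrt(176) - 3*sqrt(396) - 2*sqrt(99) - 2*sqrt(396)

-40*sqrt(11)

4*sqrt(99) = 12*sqrt(11); 4*sqrt(176) = 16*sqrt(11); 3*sqrt(396) = 18*sqrt(11); 2*sqrt(99) = 6*sqrt(11); 2*sqrt(396) = 12*sqrt(11)
Combine: (12 - 16 - 18 - 6 - 12)·sqrt(11) = -40*sqrt(11)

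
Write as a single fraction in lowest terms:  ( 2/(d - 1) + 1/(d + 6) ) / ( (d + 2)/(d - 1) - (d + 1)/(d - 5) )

(-3*d^2 + 4*d + 55)/(3*d^2 + 27*d + 54)

Numerator: 2/(d - 1) + 1/(d + 6) = (3*d + 11)/(d^2 + 5*d - 6)
Denominator: (d + 2)/(d - 1) - (d + 1)/(d - 5) = (-3*d - 9)/(d^2 - 6*d + 5)
Divide: ((3*d + 11)/(d^2 + 5*d - 6)) · ((d^2 - 6*d + 5)/(-3*d - 9)) = (-3*d^2 + 4*d + 55)/(3*d^2 + 27*d + 54)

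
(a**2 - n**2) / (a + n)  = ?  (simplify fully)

a - n

Factor a**2 - n**2 and cancel (a + n).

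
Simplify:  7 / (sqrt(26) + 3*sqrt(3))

Multiply numerator and denominator by -sqrt(26) + 3*sqrt(3).
Denominator becomes 1; numerator becomes -7*sqrt(26) + 21*sqrt(3).

-7*sqrt(26) + 21*sqrt(3)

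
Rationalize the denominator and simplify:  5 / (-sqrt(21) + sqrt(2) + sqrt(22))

(-15*sqrt(21) + 5*sqrt(22) + 205*sqrt(2) + 20*sqrt(231))/167

Group as (sqrt(2) + sqrt(22)) - sqrt(21); multiply by (sqrt(2) + sqrt(22)) + sqrt(21), then rationalise the remaining surd.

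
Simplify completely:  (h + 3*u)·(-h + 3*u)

-h² + 9*u²

(3*u)^2 - (h)^2 = -h² + 9*u².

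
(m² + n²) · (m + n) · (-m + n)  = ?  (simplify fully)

(n+m)(n-m) = -m² + n²; continue pairing.

-m⁴ + n⁴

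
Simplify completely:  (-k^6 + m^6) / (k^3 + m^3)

-k^3 + m^3

Difference of sixth powers: factor out (k^3 + m^3).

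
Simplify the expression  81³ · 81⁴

3^28

81³ = 3^12; 81⁴ = 3^16
Combine exponents: 3^28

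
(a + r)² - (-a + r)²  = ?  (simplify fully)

4*a*r

Write as f(r,a) - f(r,-a) and expand.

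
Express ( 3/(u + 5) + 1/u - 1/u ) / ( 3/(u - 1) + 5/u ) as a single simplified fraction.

(3*u² - 3*u)/(8*u² + 35*u - 25)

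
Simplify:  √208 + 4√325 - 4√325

4*√13

√208 = 4*√13; 4√325 = 20*√13; 4√325 = 20*√13
Combine: (4 + 20 - 20)·√13 = 4*√13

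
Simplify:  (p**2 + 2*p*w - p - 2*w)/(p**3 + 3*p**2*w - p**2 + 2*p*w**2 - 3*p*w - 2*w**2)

1/(p + w)

Factor: p**2 + 2*p*w - p - 2*w = (p - 1)*(p + 2*w);  p**3 + 3*p**2*w - p**2 + 2*p*w**2 - 3*p*w - 2*w**2 = (p + w)*(p + 2*w)*(p - 1)
Cancel the common factors (p - 1), (p + 2*w).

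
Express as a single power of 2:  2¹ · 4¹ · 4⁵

2^13

2¹ = 2^1; 4¹ = 2^2; 4⁵ = 2^10
Combine exponents: 2^13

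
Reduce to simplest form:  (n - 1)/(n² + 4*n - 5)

Factor: n² + 4*n - 5 = (n + 5)·(n - 1)
Cancel the common factor (n - 1).

1/(n + 5)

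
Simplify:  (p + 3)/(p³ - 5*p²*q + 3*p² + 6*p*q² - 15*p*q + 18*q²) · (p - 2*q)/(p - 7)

1/(p² - 3*p*q - 7*p + 21*q)

Factor: p³ - 5*p²*q + 3*p² + 6*p*q² - 15*p*q + 18*q² = (p - 3*q)·(p + 3)·(p - 2*q)
Cancel the common factors (p - 2*q), (p + 3).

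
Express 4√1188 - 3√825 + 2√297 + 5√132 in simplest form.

25*√33

4√1188 = 24*√33; 3√825 = 15*√33; 2√297 = 6*√33; 5√132 = 10*√33
Combine: (24 - 15 + 6 + 10)·√33 = 25*√33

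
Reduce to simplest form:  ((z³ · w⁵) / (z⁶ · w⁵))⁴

Inside the bracket: (z^-3)
Raise to the power 4: (z^-12)

z^(-12)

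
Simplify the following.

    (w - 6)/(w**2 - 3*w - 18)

Factor: w**2 - 3*w - 18 = (w - 6)*(w + 3)
Cancel the common factor (w - 6).

1/(w + 3)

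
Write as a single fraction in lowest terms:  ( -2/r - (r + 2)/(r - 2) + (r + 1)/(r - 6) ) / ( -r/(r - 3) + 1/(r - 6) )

(-r³ - 23*r² + 102*r - 72)/(r⁴ - 9*r³ + 17*r² - 6*r)

Numerator: -2/r - (r + 2)/(r - 2) + (r + 1)/(r - 6) = (r² + 26*r - 24)/(r³ - 8*r² + 12*r)
Denominator: -r/(r - 3) + 1/(r - 6) = (-r² + 7*r - 3)/(r² - 9*r + 18)
Divide: ((r² + 26*r - 24)/(r³ - 8*r² + 12*r)) · ((r² - 9*r + 18)/(-r² + 7*r - 3)) = (-r³ - 23*r² + 102*r - 72)/(r⁴ - 9*r³ + 17*r² - 6*r)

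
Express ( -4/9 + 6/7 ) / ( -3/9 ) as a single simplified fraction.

Numerator: -4/9 + 6/7 = 26/63
Denominator: -3/9 = -1/3
Divide: (26/63) · (-3) = -26/21

-26/21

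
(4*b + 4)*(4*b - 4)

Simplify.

Difference of squares with P = 4*b, Q = 4.

16*b**2 - 16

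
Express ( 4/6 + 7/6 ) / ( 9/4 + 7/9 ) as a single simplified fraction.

Numerator: 4/6 + 7/6 = 11/6
Denominator: 9/4 + 7/9 = 109/36
Divide: (11/6) · (36/109) = 66/109

66/109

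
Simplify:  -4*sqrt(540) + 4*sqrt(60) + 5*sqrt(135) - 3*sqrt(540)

-19*sqrt(15)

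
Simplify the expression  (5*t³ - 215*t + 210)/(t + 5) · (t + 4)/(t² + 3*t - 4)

Factor: 5*t³ - 215*t + 210 = 5·(t - 6)·(t - 1)·(t + 7);  t² + 3*t - 4 = (t - 1)·(t + 4)
Cancel the common factors (t + 4), (t - 1).

(5*t² + 5*t - 210)/(t + 5)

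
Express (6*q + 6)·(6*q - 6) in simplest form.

36*q² - 36

(6*q)^2 - (6)^2 = 36*q² - 36.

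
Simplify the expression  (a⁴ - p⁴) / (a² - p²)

a⁴ - p⁴ factors as -(-a + p)*(a + p)*(a² + p²).

a² + p²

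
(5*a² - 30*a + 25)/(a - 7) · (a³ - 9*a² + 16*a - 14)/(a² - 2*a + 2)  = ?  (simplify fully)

Factor: 5*a² - 30*a + 25 = 5·(a - 5)·(a - 1);  a³ - 9*a² + 16*a - 14 = (a² - 2*a + 2)·(a - 7)
Cancel the common factors (a² - 2*a + 2), (a - 7).

5*a² - 30*a + 25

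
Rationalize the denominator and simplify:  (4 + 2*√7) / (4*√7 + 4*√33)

(-7 - 2*√7 + 2*√33 + √231)/52

Multiply numerator and denominator by -4*√33 + 4*√7.
Denominator becomes -416; numerator becomes -8*√231 - 16*√33 + 16*√7 + 56.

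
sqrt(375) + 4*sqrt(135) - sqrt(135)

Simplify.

sqrt(375) = 5*sqrt(15); 4*sqrt(135) = 12*sqrt(15); sqrt(135) = 3*sqrt(15)
Combine: (5 + 12 - 3)·sqrt(15) = 14*sqrt(15)

14*sqrt(15)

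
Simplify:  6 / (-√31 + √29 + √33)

(-186*√31 + 162*√33 + 210*√29 + 12*√29667)/2867

Group as (√29 + √33) - √31; multiply by (√29 + √33) + √31, then rationalise the remaining surd.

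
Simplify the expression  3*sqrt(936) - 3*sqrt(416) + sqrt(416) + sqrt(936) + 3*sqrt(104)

22*sqrt(26)

3*sqrt(936) = 18*sqrt(26); 3*sqrt(416) = 12*sqrt(26); sqrt(416) = 4*sqrt(26); sqrt(936) = 6*sqrt(26); 3*sqrt(104) = 6*sqrt(26)
Combine: (18 - 12 + 4 + 6 + 6)·sqrt(26) = 22*sqrt(26)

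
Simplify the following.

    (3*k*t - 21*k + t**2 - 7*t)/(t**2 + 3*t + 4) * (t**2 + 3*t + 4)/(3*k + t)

t - 7

Factor: 3*k*t - 21*k + t**2 - 7*t = (3*k + t)*(t - 7)
Cancel the common factors (t**2 + 3*t + 4), (3*k + t).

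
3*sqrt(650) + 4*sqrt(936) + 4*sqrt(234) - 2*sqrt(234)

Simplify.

3*sqrt(650) = 15*sqrt(26); 4*sqrt(936) = 24*sqrt(26); 4*sqrt(234) = 12*sqrt(26); 2*sqrt(234) = 6*sqrt(26)
Combine: (15 + 24 + 12 - 6)·sqrt(26) = 45*sqrt(26)

45*sqrt(26)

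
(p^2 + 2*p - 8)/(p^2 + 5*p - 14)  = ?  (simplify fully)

(p + 4)/(p + 7)

Factor: p^2 + 2*p - 8 = (p + 4)*(p - 2);  p^2 + 5*p - 14 = (p - 2)*(p + 7)
Cancel the common factor (p - 2).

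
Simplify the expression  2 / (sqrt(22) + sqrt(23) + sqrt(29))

Group as (sqrt(22) + sqrt(29)) + sqrt(23); multiply by (sqrt(22) + sqrt(29)) - sqrt(23), then rationalise the remaining surd.

(-sqrt(14674) + 8*sqrt(29) + 14*sqrt(23) + 15*sqrt(22))/442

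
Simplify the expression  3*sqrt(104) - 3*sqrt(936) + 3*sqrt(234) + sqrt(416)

3*sqrt(104) = 6*sqrt(26); 3*sqrt(936) = 18*sqrt(26); 3*sqrt(234) = 9*sqrt(26); sqrt(416) = 4*sqrt(26)
Combine: (6 - 18 + 9 + 4)·sqrt(26) = sqrt(26)

sqrt(26)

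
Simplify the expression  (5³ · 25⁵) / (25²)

5³ = 5^3; 25⁵ = 5^10; 25² = 5^4
Combine exponents: 5^9

5^9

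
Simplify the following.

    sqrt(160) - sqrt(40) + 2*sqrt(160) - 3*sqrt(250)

-5*sqrt(10)

sqrt(160) = 4*sqrt(10); sqrt(40) = 2*sqrt(10); 2*sqrt(160) = 8*sqrt(10); 3*sqrt(250) = 15*sqrt(10)
Combine: (4 - 2 + 8 - 15)·sqrt(10) = -5*sqrt(10)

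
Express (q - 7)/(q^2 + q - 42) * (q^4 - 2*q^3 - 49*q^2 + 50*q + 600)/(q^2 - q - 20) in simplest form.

(q^2 - 2*q - 35)/(q + 7)

Factor: q^2 + q - 42 = (q + 7)*(q - 6);  q^4 - 2*q^3 - 49*q^2 + 50*q + 600 = (q - 6)*(q - 5)*(q + 4)*(q + 5);  q^2 - q - 20 = (q - 5)*(q + 4)
Cancel the common factors (q - 5), (q + 4), (q - 6).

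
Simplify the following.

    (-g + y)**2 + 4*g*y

Expand the square and combine the 4*g*y term.

(g + y)**2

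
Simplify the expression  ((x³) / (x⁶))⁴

x^(-12)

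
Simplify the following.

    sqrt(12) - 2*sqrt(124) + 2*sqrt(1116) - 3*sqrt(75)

-13*sqrt(3) + 8*sqrt(31)

sqrt(12) = 2*sqrt(3); 2*sqrt(124) = 4*sqrt(31); 2*sqrt(1116) = 12*sqrt(31); 3*sqrt(75) = 15*sqrt(3)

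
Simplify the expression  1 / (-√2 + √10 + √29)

(-21*√10 - 4*√145 + 37*√2 + 17*√29)/209

Group as (√10 + √29) - √2; multiply by (√10 + √29) + √2, then rationalise the remaining surd.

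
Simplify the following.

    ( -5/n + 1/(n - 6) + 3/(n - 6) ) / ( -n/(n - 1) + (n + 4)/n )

(-n² + 31*n - 30)/(3*n² - 22*n + 24)

Numerator: -5/n + 1/(n - 6) + 3/(n - 6) = (-n + 30)/(n² - 6*n)
Denominator: -n/(n - 1) + (n + 4)/n = (3*n - 4)/(n² - n)
Divide: ((-n + 30)/(n² - 6*n)) · ((n² - n)/(3*n - 4)) = (-n² + 31*n - 30)/(3*n² - 22*n + 24)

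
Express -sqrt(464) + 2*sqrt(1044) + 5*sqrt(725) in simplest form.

33*sqrt(29)

sqrt(464) = 4*sqrt(29); 2*sqrt(1044) = 12*sqrt(29); 5*sqrt(725) = 25*sqrt(29)
Combine: (-4 + 12 + 25)·sqrt(29) = 33*sqrt(29)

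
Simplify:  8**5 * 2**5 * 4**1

2**22

8**5 = 2**15; 2**5 = 2**5; 4**1 = 2**2
Combine exponents: 2**22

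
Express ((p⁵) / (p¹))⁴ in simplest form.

Inside the bracket: p⁴
Raise to the power 4: p^16

p^16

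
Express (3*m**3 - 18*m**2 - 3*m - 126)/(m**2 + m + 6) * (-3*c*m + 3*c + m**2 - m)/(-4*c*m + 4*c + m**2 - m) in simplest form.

Factor: 3*m**3 - 18*m**2 - 3*m - 126 = 3*(m**2 + m + 6)*(m - 7);  -3*c*m + 3*c + m**2 - m = (-3*c + m)*(m - 1);  -4*c*m + 4*c + m**2 - m = (-4*c + m)*(m - 1)
Cancel the common factors (m**2 + m + 6), (m - 1).

(9*c*m - 63*c - 3*m**2 + 21*m)/(4*c - m)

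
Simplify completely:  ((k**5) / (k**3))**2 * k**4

k**8

Inside the bracket: k**2
Raise to the power 2: k**4
Multiply by k**4: add exponents.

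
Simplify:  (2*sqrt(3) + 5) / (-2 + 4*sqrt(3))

Multiply numerator and denominator by -4*sqrt(3) - 2.
Denominator becomes -44; numerator becomes -24*sqrt(3) - 34.

(17 + 12*sqrt(3))/22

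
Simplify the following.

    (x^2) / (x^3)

1/x

Quotient: (x^-1)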